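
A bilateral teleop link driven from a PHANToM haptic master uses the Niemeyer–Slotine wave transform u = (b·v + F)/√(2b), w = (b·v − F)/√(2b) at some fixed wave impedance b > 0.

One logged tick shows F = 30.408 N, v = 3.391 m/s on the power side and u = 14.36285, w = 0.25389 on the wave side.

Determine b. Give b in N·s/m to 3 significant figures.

u + w = 14.6167;  u + w = √(2b)·v, so √(2b) = 14.6167/3.391 = 4.3105.
b = (√(2b))²/2 = 18.5800/2 = 9.2900.
(Check via u − w = 2F/√(2b): u − w = 14.1090, 2F/√(2b) = 14.1090.)

b = 9.29 N·s/m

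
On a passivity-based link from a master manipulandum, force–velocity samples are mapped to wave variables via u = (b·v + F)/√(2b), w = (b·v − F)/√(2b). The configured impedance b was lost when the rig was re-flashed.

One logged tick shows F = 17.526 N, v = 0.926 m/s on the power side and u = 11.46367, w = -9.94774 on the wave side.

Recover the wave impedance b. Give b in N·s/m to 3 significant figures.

u + w = 1.51593;  u + w = √(2b)·v, so √(2b) = 1.51593/0.926 = 1.63707.
b = (√(2b))²/2 = 2.68001/2 = 1.34000.
(Check via u − w = 2F/√(2b): u − w = 21.41141, 2F/√(2b) = 21.41138.)

b = 1.34 N·s/m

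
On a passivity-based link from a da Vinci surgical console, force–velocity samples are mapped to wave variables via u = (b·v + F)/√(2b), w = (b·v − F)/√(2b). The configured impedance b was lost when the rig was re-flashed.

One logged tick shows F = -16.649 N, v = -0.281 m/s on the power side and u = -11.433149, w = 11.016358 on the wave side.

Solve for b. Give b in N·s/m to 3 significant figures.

u + w = -0.416791;  u + w = √(2b)·v, so √(2b) = -0.416791/(-0.281) = 1.483242.
b = (√(2b))²/2 = 2.200007/2 = 1.100003.
(Check via u − w = 2F/√(2b): u − w = -22.449507, 2F/√(2b) = -22.449472.)

b = 1.1 N·s/m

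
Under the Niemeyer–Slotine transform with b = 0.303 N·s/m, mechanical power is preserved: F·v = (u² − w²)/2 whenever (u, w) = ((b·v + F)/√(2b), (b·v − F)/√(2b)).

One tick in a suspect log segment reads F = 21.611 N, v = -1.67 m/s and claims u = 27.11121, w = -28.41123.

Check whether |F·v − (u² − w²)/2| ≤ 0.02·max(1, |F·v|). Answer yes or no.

F·v = 21.611×(-1.67) = -36.0904 W.
(u² − w²)/2 = (735.0177 − 807.1980)/2 = -36.0901 W.
|Δ| = 0.0002;  2% of max(1, |F·v|) = 0.7218.

yes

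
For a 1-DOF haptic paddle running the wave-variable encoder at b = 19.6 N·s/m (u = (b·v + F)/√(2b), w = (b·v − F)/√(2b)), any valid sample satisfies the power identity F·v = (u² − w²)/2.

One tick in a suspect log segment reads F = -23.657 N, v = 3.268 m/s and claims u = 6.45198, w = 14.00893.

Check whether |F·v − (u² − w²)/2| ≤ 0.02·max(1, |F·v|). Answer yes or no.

F·v = (-23.657)×3.268 = -77.3111 W.
(u² − w²)/2 = (41.6280 − 196.2501)/2 = -77.3110 W.
|Δ| = 0.0000;  2% of max(1, |F·v|) = 1.5462.

yes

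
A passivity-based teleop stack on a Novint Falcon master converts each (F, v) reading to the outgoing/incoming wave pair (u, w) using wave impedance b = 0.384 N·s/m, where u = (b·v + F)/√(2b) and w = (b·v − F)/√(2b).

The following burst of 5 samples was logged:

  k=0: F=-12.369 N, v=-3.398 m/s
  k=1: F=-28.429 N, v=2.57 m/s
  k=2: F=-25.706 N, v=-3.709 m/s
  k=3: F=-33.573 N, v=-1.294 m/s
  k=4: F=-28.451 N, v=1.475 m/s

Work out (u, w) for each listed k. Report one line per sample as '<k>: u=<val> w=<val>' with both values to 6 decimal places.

k=0: b·v=0.384×(-3.398)=-1.304832; √(2b)=0.876356; u=(-1.304832+(-12.369))/0.876356=-15.603055, w=(-1.304832−(-12.369))/0.876356=12.625197
k=1: b·v=0.384×2.57=0.986880; √(2b)=0.876356; u=(0.986880+(-28.429))/0.876356=-31.313892, w=(0.986880−(-28.429))/0.876356=33.566127
k=2: b·v=0.384×(-3.709)=-1.424256; √(2b)=0.876356; u=(-1.424256+(-25.706))/0.876356=-30.958028, w=(-1.424256−(-25.706))/0.876356=27.707623
k=3: b·v=0.384×(-1.294)=-0.496896; √(2b)=0.876356; u=(-0.496896+(-33.573))/0.876356=-38.876772, w=(-0.496896−(-33.573))/0.876356=37.742767
k=4: b·v=0.384×1.475=0.566400; √(2b)=0.876356; u=(0.566400+(-28.451))/0.876356=-31.818801, w=(0.566400−(-28.451))/0.876356=33.111426

0: u=-15.603055 w=12.625197
1: u=-31.313892 w=33.566127
2: u=-30.958028 w=27.707623
3: u=-38.876772 w=37.742767
4: u=-31.818801 w=33.111426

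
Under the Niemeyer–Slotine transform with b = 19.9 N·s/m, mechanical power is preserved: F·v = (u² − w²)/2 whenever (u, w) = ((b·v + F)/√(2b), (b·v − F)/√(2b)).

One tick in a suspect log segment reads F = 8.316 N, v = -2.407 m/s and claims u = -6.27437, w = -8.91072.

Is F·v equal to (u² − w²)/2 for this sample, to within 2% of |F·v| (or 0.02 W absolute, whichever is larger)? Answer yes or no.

yes

F·v = 8.316×(-2.407) = -20.01661 W.
(u² − w²)/2 = (39.36772 − 79.40093)/2 = -20.01661 W.
|Δ| = 0.00001;  2% of max(1, |F·v|) = 0.40033.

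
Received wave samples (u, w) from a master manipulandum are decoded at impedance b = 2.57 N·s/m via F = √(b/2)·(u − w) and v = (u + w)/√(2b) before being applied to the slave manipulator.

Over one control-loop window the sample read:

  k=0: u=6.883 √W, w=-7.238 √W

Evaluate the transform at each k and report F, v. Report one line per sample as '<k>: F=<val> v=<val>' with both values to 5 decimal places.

k=0: u−w=14.12100, u+w=-0.35500; √(b/2)=1.13358, √(2b)=2.26716; F=1.13358×14.121=16.00726, v=-0.35500/2.26716=-0.15658

0: F=16.00726 v=-0.15658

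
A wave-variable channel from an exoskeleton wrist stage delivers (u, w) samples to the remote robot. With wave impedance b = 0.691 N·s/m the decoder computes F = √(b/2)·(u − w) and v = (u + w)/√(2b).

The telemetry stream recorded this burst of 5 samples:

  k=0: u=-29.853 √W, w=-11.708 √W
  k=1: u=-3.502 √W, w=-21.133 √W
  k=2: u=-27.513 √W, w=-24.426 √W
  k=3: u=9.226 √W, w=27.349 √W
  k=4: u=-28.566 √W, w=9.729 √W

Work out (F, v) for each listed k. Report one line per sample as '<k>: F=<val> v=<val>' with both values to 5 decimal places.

k=0: u−w=-18.14500, u+w=-41.56100; √(b/2)=0.58779, √(2b)=1.17558; F=0.58779×(-18.145)=-10.66549, v=-41.56100/1.17558=-35.35346
k=1: u−w=17.63100, u+w=-24.63500; √(b/2)=0.58779, √(2b)=1.17558; F=0.58779×17.631=10.36337, v=-24.63500/1.17558=-20.95552
k=2: u−w=-3.08700, u+w=-51.93900; √(b/2)=0.58779, √(2b)=1.17558; F=0.58779×(-3.087)=-1.81452, v=-51.93900/1.17558=-44.18141
k=3: u−w=-18.12300, u+w=36.57500; √(b/2)=0.58779, √(2b)=1.17558; F=0.58779×(-18.123)=-10.65256, v=36.57500/1.17558=31.11217
k=4: u−w=-38.29500, u+w=-18.83700; √(b/2)=0.58779, √(2b)=1.17558; F=0.58779×(-38.295)=-22.50951, v=-18.83700/1.17558=-16.02351

0: F=-10.66549 v=-35.35346
1: F=10.36337 v=-20.95552
2: F=-1.81452 v=-44.18141
3: F=-10.65256 v=31.11217
4: F=-22.50951 v=-16.02351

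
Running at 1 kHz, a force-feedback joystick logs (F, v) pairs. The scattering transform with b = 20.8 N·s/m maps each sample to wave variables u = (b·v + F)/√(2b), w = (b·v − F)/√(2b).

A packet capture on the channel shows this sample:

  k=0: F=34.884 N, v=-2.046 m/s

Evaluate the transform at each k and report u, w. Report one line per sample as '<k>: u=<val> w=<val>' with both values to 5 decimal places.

0: u=-1.18962 w=-12.00669

k=0: b·v=20.8×(-2.046)=-42.55680; √(2b)=6.44981; u=(-42.55680+34.884)/6.44981=-1.18962, w=(-42.55680−34.884)/6.44981=-12.00669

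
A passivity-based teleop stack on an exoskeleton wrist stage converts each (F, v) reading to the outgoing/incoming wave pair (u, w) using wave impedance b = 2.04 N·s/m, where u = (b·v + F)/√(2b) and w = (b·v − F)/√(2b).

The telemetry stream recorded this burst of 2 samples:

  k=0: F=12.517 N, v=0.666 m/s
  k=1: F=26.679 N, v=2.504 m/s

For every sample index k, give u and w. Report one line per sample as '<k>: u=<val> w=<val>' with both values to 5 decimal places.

k=0: b·v=2.04×0.666=1.35864; √(2b)=2.01990; u=(1.35864+12.517)/2.01990=6.86947, w=(1.35864−12.517)/2.01990=-5.52421
k=1: b·v=2.04×2.504=5.10816; √(2b)=2.01990; u=(5.10816+26.679)/2.01990=15.73699, w=(5.10816−26.679)/2.01990=-10.67916

0: u=6.86947 w=-5.52421
1: u=15.73699 w=-10.67916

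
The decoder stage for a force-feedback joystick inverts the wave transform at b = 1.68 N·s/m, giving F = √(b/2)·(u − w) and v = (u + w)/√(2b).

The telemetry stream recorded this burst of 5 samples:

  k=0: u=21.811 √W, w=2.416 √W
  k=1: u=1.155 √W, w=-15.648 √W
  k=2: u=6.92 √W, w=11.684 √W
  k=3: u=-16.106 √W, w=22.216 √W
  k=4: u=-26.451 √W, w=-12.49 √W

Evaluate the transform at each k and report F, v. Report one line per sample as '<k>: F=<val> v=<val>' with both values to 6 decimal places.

k=0: u−w=19.395000, u+w=24.227000; √(b/2)=0.916515, √(2b)=1.833030; F=0.916515×19.395=17.775811, v=24.227000/1.833030=13.216912
k=1: u−w=16.803000, u+w=-14.493000; √(b/2)=0.916515, √(2b)=1.833030; F=0.916515×16.803=15.400204, v=-14.493000/1.833030=-7.906580
k=2: u−w=-4.764000, u+w=18.604000; √(b/2)=0.916515, √(2b)=1.833030; F=0.916515×(-4.764)=-4.366278, v=18.604000/1.833030=10.149314
k=3: u−w=-38.322000, u+w=6.110000; √(b/2)=0.916515, √(2b)=1.833030; F=0.916515×(-38.322)=-35.122693, v=6.110000/1.833030=3.333278
k=4: u−w=-13.961000, u+w=-38.941000; √(b/2)=0.916515, √(2b)=1.833030; F=0.916515×(-13.961)=-12.795468, v=-38.941000/1.833030=-21.244057

0: F=17.775811 v=13.216912
1: F=15.400204 v=-7.906580
2: F=-4.366278 v=10.149314
3: F=-35.122693 v=3.333278
4: F=-12.795468 v=-21.244057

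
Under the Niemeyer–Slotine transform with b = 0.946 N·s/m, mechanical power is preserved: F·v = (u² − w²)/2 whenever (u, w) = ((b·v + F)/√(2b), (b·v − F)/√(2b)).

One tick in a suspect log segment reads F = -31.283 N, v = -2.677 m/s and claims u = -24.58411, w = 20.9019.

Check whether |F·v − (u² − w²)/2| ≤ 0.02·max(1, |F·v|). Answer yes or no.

F·v = (-31.283)×(-2.677) = 83.74459 W.
(u² − w²)/2 = (604.37846 − 436.88942)/2 = 83.74452 W.
|Δ| = 0.00007;  2% of max(1, |F·v|) = 1.67489.

yes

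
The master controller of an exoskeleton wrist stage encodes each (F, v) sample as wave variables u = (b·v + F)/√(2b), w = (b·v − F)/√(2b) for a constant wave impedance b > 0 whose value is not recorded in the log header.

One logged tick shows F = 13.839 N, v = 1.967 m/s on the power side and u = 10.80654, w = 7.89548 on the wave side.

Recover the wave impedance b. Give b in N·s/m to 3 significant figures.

u + w = 18.70202;  u + w = √(2b)·v, so √(2b) = 18.70202/1.967 = 9.50789.
b = (√(2b))²/2 = 90.39998/2 = 45.19999.
(Check via u − w = 2F/√(2b): u − w = 2.91106, 2F/√(2b) = 2.91106.)

b = 45.2 N·s/m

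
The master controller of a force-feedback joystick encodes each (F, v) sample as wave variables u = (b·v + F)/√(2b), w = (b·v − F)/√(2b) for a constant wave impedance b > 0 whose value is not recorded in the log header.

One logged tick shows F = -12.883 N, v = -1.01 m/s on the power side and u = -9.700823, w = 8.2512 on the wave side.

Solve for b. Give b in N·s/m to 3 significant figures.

b = 1.03 N·s/m

u + w = -1.449623;  u + w = √(2b)·v, so √(2b) = -1.449623/(-1.01) = 1.435270.
b = (√(2b))²/2 = 2.060001/2 = 1.030000.
(Check via u − w = 2F/√(2b): u − w = -17.952023, 2F/√(2b) = -17.952019.)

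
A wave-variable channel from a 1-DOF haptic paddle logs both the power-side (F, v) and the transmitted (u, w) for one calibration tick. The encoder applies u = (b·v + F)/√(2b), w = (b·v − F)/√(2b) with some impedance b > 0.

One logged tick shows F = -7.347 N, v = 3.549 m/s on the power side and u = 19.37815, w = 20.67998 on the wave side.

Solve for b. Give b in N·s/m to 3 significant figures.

u + w = 40.05813;  u + w = √(2b)·v, so √(2b) = 40.05813/3.549 = 11.28716.
b = (√(2b))²/2 = 127.39998/2 = 63.69999.
(Check via u − w = 2F/√(2b): u − w = -1.30183, 2F/√(2b) = -1.30183.)

b = 63.7 N·s/m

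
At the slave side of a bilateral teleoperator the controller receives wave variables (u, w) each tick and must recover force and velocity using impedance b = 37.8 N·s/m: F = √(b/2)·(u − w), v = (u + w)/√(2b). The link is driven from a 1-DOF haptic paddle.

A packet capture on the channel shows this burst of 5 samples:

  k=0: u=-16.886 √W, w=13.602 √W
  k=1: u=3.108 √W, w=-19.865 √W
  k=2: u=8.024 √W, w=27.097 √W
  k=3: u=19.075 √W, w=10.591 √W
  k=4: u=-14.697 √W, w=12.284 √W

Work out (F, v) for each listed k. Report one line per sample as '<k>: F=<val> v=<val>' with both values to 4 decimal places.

k=0: u−w=-30.4880, u+w=-3.2840; √(b/2)=4.3474, √(2b)=8.6948; F=4.3474×(-30.488)=-132.5439, v=-3.2840/8.6948=-0.3777
k=1: u−w=22.9730, u+w=-16.7570; √(b/2)=4.3474, √(2b)=8.6948; F=4.3474×22.973=99.8731, v=-16.7570/8.6948=-1.9272
k=2: u−w=-19.0730, u+w=35.1210; √(b/2)=4.3474, √(2b)=8.6948; F=4.3474×(-19.073)=-82.9182, v=35.1210/8.6948=4.0393
k=3: u−w=8.4840, u+w=29.6660; √(b/2)=4.3474, √(2b)=8.6948; F=4.3474×8.484=36.8835, v=29.6660/8.6948=3.4119
k=4: u−w=-26.9810, u+w=-2.4130; √(b/2)=4.3474, √(2b)=8.6948; F=4.3474×(-26.981)=-117.2976, v=-2.4130/8.6948=-0.2775

0: F=-132.5439 v=-0.3777
1: F=99.8731 v=-1.9272
2: F=-82.9182 v=4.0393
3: F=36.8835 v=3.4119
4: F=-117.2976 v=-0.2775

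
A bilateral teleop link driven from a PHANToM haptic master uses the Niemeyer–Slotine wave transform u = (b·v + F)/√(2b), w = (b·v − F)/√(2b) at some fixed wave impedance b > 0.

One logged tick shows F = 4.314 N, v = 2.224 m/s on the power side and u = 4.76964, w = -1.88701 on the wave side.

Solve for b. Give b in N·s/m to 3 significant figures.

u + w = 2.88263;  u + w = √(2b)·v, so √(2b) = 2.88263/2.224 = 1.29615.
b = (√(2b))²/2 = 1.68000/2 = 0.84000.
(Check via u − w = 2F/√(2b): u − w = 6.65665, 2F/√(2b) = 6.65665.)

b = 0.84 N·s/m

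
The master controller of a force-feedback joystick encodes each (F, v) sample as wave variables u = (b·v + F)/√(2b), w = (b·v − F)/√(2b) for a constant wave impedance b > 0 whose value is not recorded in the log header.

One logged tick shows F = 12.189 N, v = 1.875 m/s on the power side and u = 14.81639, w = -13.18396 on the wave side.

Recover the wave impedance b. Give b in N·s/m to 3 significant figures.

u + w = 1.63243;  u + w = √(2b)·v, so √(2b) = 1.63243/1.875 = 0.87063.
b = (√(2b))²/2 = 0.75800/2 = 0.37900.
(Check via u − w = 2F/√(2b): u − w = 28.00035, 2F/√(2b) = 28.00043.)

b = 0.379 N·s/m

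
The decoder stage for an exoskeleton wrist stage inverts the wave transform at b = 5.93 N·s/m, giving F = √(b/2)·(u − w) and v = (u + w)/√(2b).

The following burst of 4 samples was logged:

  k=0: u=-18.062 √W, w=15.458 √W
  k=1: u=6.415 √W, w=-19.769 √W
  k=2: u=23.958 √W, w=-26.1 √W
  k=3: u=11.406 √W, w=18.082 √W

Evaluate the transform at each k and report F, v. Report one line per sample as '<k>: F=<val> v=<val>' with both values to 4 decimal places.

k=0: u−w=-33.5200, u+w=-2.6040; √(b/2)=1.7219, √(2b)=3.4438; F=1.7219×(-33.52)=-57.7187, v=-2.6040/3.4438=-0.7561
k=1: u−w=26.1840, u+w=-13.3540; √(b/2)=1.7219, √(2b)=3.4438; F=1.7219×26.184=45.0867, v=-13.3540/3.4438=-3.8777
k=2: u−w=50.0580, u+w=-2.1420; √(b/2)=1.7219, √(2b)=3.4438; F=1.7219×50.058=86.1957, v=-2.1420/3.4438=-0.6220
k=3: u−w=-6.6760, u+w=29.4880; √(b/2)=1.7219, √(2b)=3.4438; F=1.7219×(-6.676)=-11.4955, v=29.4880/3.4438=8.5625

0: F=-57.7187 v=-0.7561
1: F=45.0867 v=-3.8777
2: F=86.1957 v=-0.6220
3: F=-11.4955 v=8.5625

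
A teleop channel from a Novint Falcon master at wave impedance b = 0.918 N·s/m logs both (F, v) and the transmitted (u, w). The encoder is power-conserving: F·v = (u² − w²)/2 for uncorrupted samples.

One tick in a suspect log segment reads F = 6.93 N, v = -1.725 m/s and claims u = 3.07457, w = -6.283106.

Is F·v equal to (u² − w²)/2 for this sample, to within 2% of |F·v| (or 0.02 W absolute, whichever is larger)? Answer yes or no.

no

F·v = 6.93×(-1.725) = -11.954250 W.
(u² − w²)/2 = (9.452981 − 39.477421)/2 = -15.012220 W.
|Δ| = 3.057970;  2% of max(1, |F·v|) = 0.239085.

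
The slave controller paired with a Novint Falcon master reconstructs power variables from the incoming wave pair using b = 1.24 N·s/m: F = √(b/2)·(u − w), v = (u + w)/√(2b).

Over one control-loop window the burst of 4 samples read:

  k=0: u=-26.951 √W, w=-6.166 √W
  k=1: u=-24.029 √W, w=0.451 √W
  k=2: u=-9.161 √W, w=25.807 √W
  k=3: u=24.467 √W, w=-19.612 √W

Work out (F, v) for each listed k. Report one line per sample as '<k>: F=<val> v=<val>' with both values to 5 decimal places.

0: F=-16.36613 v=-21.02932
1: F=-19.27557 v=-14.97204
2: F=-27.53383 v=10.57022
3: F=34.70784 v=3.08293

k=0: u−w=-20.78500, u+w=-33.11700; √(b/2)=0.78740, √(2b)=1.57480; F=0.78740×(-20.785)=-16.36613, v=-33.11700/1.57480=-21.02932
k=1: u−w=-24.48000, u+w=-23.57800; √(b/2)=0.78740, √(2b)=1.57480; F=0.78740×(-24.48)=-19.27557, v=-23.57800/1.57480=-14.97204
k=2: u−w=-34.96800, u+w=16.64600; √(b/2)=0.78740, √(2b)=1.57480; F=0.78740×(-34.968)=-27.53383, v=16.64600/1.57480=10.57022
k=3: u−w=44.07900, u+w=4.85500; √(b/2)=0.78740, √(2b)=1.57480; F=0.78740×44.079=34.70784, v=4.85500/1.57480=3.08293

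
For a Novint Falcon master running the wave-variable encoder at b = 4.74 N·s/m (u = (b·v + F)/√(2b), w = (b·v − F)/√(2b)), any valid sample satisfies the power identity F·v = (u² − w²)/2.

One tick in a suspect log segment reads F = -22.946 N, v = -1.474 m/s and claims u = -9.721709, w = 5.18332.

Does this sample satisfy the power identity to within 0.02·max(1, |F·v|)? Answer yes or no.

yes

F·v = (-22.946)×(-1.474) = 33.822404 W.
(u² − w²)/2 = (94.511626 − 26.866806)/2 = 33.822410 W.
|Δ| = 0.000006;  2% of max(1, |F·v|) = 0.676448.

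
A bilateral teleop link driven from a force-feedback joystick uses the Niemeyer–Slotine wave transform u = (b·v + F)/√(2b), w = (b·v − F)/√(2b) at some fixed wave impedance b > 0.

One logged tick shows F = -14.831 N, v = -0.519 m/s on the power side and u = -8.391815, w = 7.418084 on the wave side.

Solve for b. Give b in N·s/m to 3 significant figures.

u + w = -0.973731;  u + w = √(2b)·v, so √(2b) = -0.973731/(-0.519) = 1.876168.
b = (√(2b))²/2 = 3.520005/2 = 1.760002.
(Check via u − w = 2F/√(2b): u − w = -15.809899, 2F/√(2b) = -15.809888.)

b = 1.76 N·s/m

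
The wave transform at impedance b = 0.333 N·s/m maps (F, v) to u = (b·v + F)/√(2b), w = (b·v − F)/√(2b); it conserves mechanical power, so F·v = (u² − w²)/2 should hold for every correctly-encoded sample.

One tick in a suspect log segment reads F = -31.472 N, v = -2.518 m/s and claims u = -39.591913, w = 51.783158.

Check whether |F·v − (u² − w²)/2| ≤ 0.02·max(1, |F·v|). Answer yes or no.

F·v = (-31.472)×(-2.518) = 79.246496 W.
(u² − w²)/2 = (1567.519575 − 2681.495452)/2 = -556.987939 W.
|Δ| = 636.234435;  2% of max(1, |F·v|) = 1.584930.

no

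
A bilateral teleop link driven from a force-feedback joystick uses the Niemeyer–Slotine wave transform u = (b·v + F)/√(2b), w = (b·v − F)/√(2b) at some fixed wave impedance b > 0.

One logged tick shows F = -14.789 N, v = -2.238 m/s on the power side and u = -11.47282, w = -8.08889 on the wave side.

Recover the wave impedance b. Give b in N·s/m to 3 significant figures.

u + w = -19.5617;  u + w = √(2b)·v, so √(2b) = -19.5617/(-2.238) = 8.7407.
b = (√(2b))²/2 = 76.4000/2 = 38.2000.
(Check via u − w = 2F/√(2b): u − w = -3.3839, 2F/√(2b) = -3.3839.)

b = 38.2 N·s/m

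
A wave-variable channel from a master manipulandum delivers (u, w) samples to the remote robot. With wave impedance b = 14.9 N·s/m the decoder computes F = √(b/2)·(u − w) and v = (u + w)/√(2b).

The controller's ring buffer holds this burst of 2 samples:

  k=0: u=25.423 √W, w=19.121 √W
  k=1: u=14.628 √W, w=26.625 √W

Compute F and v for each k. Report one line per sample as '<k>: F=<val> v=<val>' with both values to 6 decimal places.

0: F=17.201112 v=8.159829
1: F=-32.745437 v=7.556965

k=0: u−w=6.302000, u+w=44.544000; √(b/2)=2.729469, √(2b)=5.458938; F=2.729469×6.302=17.201112, v=44.544000/5.458938=8.159829
k=1: u−w=-11.997000, u+w=41.253000; √(b/2)=2.729469, √(2b)=5.458938; F=2.729469×(-11.997)=-32.745437, v=41.253000/5.458938=7.556965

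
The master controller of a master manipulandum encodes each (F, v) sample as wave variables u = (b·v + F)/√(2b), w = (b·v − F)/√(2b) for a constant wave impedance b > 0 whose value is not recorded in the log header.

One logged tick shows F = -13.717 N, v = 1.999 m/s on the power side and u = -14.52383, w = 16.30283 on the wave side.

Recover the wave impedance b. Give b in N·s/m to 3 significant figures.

b = 0.396 N·s/m

u + w = 1.77900;  u + w = √(2b)·v, so √(2b) = 1.77900/1.999 = 0.88994.
b = (√(2b))²/2 = 0.79200/2 = 0.39600.
(Check via u − w = 2F/√(2b): u − w = -30.82666, 2F/√(2b) = -30.82663.)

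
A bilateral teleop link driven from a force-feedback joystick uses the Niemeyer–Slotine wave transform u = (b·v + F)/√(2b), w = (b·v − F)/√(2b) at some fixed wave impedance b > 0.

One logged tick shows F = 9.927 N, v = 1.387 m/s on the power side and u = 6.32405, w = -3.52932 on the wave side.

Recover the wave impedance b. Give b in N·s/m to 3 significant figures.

b = 2.03 N·s/m

u + w = 2.79473;  u + w = √(2b)·v, so √(2b) = 2.79473/1.387 = 2.01495.
b = (√(2b))²/2 = 4.06001/2 = 2.03000.
(Check via u − w = 2F/√(2b): u − w = 9.85337, 2F/√(2b) = 9.85337.)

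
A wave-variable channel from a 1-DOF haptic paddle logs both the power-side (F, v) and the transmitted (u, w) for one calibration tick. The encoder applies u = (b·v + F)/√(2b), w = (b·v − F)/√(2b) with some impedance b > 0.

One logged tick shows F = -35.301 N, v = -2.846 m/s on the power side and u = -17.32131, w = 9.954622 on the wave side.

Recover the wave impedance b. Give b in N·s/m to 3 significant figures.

b = 3.35 N·s/m

u + w = -7.366688;  u + w = √(2b)·v, so √(2b) = -7.366688/(-2.846) = 2.588436.
b = (√(2b))²/2 = 6.699999/2 = 3.350000.
(Check via u − w = 2F/√(2b): u − w = -27.275932, 2F/√(2b) = -27.275933.)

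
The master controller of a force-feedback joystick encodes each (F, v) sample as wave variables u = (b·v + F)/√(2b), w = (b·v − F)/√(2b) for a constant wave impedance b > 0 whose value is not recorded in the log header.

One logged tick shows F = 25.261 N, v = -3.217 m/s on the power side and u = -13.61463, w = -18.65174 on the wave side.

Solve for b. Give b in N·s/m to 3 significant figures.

u + w = -32.26637;  u + w = √(2b)·v, so √(2b) = -32.26637/(-3.217) = 10.02996.
b = (√(2b))²/2 = 100.60003/2 = 50.30001.
(Check via u − w = 2F/√(2b): u − w = 5.03711, 2F/√(2b) = 5.03711.)

b = 50.3 N·s/m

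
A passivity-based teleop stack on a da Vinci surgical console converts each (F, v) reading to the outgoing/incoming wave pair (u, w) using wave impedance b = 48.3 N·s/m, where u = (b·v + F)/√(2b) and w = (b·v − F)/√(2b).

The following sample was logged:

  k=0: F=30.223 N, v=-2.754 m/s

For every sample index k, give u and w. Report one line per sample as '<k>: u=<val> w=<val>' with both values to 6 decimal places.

k=0: b·v=48.3×(-2.754)=-133.018200; √(2b)=9.828530; u=(-133.018200+30.223)/9.828530=-10.458858, w=(-133.018200−30.223)/9.828530=-16.608913

0: u=-10.458858 w=-16.608913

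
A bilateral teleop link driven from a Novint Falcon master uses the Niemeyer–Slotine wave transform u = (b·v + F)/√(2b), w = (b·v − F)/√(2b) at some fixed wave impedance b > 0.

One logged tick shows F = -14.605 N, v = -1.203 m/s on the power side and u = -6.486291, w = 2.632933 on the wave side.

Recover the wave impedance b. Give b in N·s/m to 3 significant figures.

b = 5.13 N·s/m

u + w = -3.853358;  u + w = √(2b)·v, so √(2b) = -3.853358/(-1.203) = 3.203124.
b = (√(2b))²/2 = 10.260002/2 = 5.130001.
(Check via u − w = 2F/√(2b): u − w = -9.119224, 2F/√(2b) = -9.119223.)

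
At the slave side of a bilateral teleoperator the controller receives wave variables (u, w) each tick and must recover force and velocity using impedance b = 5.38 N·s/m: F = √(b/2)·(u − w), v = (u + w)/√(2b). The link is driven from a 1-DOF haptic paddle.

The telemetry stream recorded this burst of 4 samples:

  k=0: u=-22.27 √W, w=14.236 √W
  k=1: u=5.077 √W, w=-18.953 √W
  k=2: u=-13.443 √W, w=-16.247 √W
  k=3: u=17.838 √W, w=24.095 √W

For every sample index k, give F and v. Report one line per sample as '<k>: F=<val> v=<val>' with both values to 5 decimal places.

0: F=-59.87429 v=-2.44921
1: F=39.41213 v=-4.23017
2: F=4.59890 v=-9.05116
3: F=-10.26224 v=12.78350

k=0: u−w=-36.50600, u+w=-8.03400; √(b/2)=1.64012, √(2b)=3.28024; F=1.64012×(-36.506)=-59.87429, v=-8.03400/3.28024=-2.44921
k=1: u−w=24.03000, u+w=-13.87600; √(b/2)=1.64012, √(2b)=3.28024; F=1.64012×24.03=39.41213, v=-13.87600/3.28024=-4.23017
k=2: u−w=2.80400, u+w=-29.69000; √(b/2)=1.64012, √(2b)=3.28024; F=1.64012×2.804=4.59890, v=-29.69000/3.28024=-9.05116
k=3: u−w=-6.25700, u+w=41.93300; √(b/2)=1.64012, √(2b)=3.28024; F=1.64012×(-6.257)=-10.26224, v=41.93300/3.28024=12.78350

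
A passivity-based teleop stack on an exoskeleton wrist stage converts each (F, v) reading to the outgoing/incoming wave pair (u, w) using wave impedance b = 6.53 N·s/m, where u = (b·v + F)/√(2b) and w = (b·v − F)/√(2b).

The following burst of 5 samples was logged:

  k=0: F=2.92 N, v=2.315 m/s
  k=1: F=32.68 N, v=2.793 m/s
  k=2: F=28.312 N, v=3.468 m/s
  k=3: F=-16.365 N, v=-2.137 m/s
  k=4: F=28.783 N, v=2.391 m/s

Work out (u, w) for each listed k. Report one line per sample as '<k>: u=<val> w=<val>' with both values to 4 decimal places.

k=0: b·v=6.53×2.315=15.1170; √(2b)=3.6139; u=(15.1170+2.92)/3.6139=4.9910, w=(15.1170−2.92)/3.6139=3.3750
k=1: b·v=6.53×2.793=18.2383; √(2b)=3.6139; u=(18.2383+32.68)/3.6139=14.0897, w=(18.2383−32.68)/3.6139=-3.9962
k=2: b·v=6.53×3.468=22.6460; √(2b)=3.6139; u=(22.6460+28.312)/3.6139=14.1007, w=(22.6460−28.312)/3.6139=-1.5678
k=3: b·v=6.53×(-2.137)=-13.9546; √(2b)=3.6139; u=(-13.9546+(-16.365))/3.6139=-8.3898, w=(-13.9546−(-16.365))/3.6139=0.6670
k=4: b·v=6.53×2.391=15.6132; √(2b)=3.6139; u=(15.6132+28.783)/3.6139=12.2850, w=(15.6132−28.783)/3.6139=-3.6442

0: u=4.9910 w=3.3750
1: u=14.0897 w=-3.9962
2: u=14.1007 w=-1.5678
3: u=-8.3898 w=0.6670
4: u=12.2850 w=-3.6442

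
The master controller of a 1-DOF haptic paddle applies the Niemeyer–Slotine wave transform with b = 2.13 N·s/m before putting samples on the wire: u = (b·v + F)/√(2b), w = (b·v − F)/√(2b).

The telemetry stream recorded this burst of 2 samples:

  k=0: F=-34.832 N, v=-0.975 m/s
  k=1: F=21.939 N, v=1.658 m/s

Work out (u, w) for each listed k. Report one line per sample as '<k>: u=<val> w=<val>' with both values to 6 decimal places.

k=0: b·v=2.13×(-0.975)=-2.076750; √(2b)=2.063977; u=(-2.076750+(-34.832))/2.063977=-17.882348, w=(-2.076750−(-34.832))/2.063977=15.869970
k=1: b·v=2.13×1.658=3.531540; √(2b)=2.063977; u=(3.531540+21.939)/2.063977=12.340517, w=(3.531540−21.939)/2.063977=-8.918444

0: u=-17.882348 w=15.869970
1: u=12.340517 w=-8.918444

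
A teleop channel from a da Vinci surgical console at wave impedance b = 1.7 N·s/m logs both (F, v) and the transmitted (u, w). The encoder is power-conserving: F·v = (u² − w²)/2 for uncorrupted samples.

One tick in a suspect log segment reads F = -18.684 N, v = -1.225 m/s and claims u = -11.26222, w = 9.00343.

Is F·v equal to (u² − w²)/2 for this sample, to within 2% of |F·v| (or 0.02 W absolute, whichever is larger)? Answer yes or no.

F·v = (-18.684)×(-1.225) = 22.8879 W.
(u² − w²)/2 = (126.8376 − 81.0618)/2 = 22.8879 W.
|Δ| = 0.0000;  2% of max(1, |F·v|) = 0.4578.

yes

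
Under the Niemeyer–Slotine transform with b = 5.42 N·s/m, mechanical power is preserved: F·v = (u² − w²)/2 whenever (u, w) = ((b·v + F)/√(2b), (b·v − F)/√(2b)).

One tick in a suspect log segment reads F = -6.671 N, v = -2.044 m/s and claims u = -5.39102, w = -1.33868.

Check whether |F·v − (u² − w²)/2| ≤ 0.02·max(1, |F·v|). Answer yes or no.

yes

F·v = (-6.671)×(-2.044) = 13.6355 W.
(u² − w²)/2 = (29.0631 − 1.7921)/2 = 13.6355 W.
|Δ| = 0.0000;  2% of max(1, |F·v|) = 0.2727.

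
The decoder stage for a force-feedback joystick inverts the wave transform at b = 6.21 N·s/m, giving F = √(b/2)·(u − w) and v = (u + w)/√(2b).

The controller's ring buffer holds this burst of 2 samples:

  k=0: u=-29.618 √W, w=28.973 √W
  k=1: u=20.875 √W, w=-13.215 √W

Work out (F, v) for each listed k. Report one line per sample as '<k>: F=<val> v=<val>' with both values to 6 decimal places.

k=0: u−w=-58.591000, u+w=-0.645000; √(b/2)=1.762101, √(2b)=3.524202; F=1.762101×(-58.591)=-103.243261, v=-0.645000/3.524202=-0.183020
k=1: u−w=34.090000, u+w=7.660000; √(b/2)=1.762101, √(2b)=3.524202; F=1.762101×34.09=60.070024, v=7.660000/3.524202=2.173542

0: F=-103.243261 v=-0.183020
1: F=60.070024 v=2.173542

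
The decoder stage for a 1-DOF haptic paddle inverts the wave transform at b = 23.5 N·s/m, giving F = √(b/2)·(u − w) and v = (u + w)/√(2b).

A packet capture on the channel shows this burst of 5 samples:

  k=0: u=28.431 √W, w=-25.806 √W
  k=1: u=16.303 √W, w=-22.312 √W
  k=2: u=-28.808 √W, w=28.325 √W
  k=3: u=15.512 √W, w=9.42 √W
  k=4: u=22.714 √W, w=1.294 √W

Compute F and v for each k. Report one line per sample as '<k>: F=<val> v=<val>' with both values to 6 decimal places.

k=0: u−w=54.237000, u+w=2.625000; √(b/2)=3.427827, √(2b)=6.855655; F=3.427827×54.237=185.915069, v=2.625000/6.855655=0.382896
k=1: u−w=38.615000, u+w=-6.009000; √(b/2)=3.427827, √(2b)=6.855655; F=3.427827×38.615=132.365551, v=-6.009000/6.855655=-0.876503
k=2: u−w=-57.133000, u+w=-0.483000; √(b/2)=3.427827, √(2b)=6.855655; F=3.427827×(-57.133)=-195.842057, v=-0.483000/6.855655=-0.070453
k=3: u−w=6.092000, u+w=24.932000; √(b/2)=3.427827, √(2b)=6.855655; F=3.427827×6.092=20.882324, v=24.932000/6.855655=3.636706
k=4: u−w=21.420000, u+w=24.008000; √(b/2)=3.427827, √(2b)=6.855655; F=3.427827×21.42=73.424061, v=24.008000/6.855655=3.501927

0: F=185.915069 v=0.382896
1: F=132.365551 v=-0.876503
2: F=-195.842057 v=-0.070453
3: F=20.882324 v=3.636706
4: F=73.424061 v=3.501927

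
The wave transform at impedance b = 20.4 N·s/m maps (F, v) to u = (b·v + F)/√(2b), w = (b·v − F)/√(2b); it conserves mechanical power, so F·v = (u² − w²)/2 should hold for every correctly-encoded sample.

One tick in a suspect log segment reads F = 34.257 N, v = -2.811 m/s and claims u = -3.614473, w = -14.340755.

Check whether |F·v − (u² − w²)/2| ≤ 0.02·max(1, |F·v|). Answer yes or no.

yes

F·v = 34.257×(-2.811) = -96.296427 W.
(u² − w²)/2 = (13.064415 − 205.657254)/2 = -96.296419 W.
|Δ| = 0.000008;  2% of max(1, |F·v|) = 1.925929.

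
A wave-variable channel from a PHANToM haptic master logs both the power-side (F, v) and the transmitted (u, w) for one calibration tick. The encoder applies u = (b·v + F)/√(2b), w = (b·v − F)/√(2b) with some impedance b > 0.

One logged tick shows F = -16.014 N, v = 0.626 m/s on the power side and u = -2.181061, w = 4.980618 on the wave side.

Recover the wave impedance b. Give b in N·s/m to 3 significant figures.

b = 10 N·s/m

u + w = 2.799557;  u + w = √(2b)·v, so √(2b) = 2.799557/0.626 = 4.472136.
b = (√(2b))²/2 = 19.999998/2 = 9.999999.
(Check via u − w = 2F/√(2b): u − w = -7.161679, 2F/√(2b) = -7.161679.)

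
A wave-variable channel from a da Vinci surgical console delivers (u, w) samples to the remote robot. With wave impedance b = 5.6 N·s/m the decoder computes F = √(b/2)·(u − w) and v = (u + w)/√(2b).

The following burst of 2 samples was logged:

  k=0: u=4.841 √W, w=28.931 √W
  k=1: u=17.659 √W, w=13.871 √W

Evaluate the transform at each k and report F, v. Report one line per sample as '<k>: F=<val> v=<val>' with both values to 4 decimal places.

k=0: u−w=-24.0900, u+w=33.7720; √(b/2)=1.6733, √(2b)=3.3466; F=1.6733×(-24.09)=-40.3103, v=33.7720/3.3466=10.0913
k=1: u−w=3.7880, u+w=31.5300; √(b/2)=1.6733, √(2b)=3.3466; F=1.6733×3.788=6.3385, v=31.5300/3.3466=9.4214

0: F=-40.3103 v=10.0913
1: F=6.3385 v=9.4214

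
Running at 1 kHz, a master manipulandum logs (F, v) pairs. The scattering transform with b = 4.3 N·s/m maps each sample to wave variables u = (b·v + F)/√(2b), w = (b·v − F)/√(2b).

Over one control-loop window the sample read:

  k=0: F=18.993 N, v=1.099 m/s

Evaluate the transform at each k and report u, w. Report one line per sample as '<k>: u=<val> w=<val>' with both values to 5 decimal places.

0: u=8.08801 w=-4.86511

k=0: b·v=4.3×1.099=4.72570; √(2b)=2.93258; u=(4.72570+18.993)/2.93258=8.08801, w=(4.72570−18.993)/2.93258=-4.86511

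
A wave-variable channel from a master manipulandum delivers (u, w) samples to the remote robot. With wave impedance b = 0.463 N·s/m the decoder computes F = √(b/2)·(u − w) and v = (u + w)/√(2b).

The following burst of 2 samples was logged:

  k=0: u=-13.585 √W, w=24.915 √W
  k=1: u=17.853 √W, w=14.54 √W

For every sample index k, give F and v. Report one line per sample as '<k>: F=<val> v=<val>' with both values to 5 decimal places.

0: F=-18.52406 v=11.77401
1: F=1.59403 v=33.66245

k=0: u−w=-38.50000, u+w=11.33000; √(b/2)=0.48114, √(2b)=0.96229; F=0.48114×(-38.5)=-18.52406, v=11.33000/0.96229=11.77401
k=1: u−w=3.31300, u+w=32.39300; √(b/2)=0.48114, √(2b)=0.96229; F=0.48114×3.313=1.59403, v=32.39300/0.96229=33.66245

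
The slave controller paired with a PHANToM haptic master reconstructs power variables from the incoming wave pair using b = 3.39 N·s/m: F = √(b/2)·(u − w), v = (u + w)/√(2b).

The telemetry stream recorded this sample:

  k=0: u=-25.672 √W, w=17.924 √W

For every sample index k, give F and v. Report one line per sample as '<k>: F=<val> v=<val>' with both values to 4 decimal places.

k=0: u−w=-43.5960, u+w=-7.7480; √(b/2)=1.3019, √(2b)=2.6038; F=1.3019×(-43.596)=-56.7586, v=-7.7480/2.6038=-2.9756

0: F=-56.7586 v=-2.9756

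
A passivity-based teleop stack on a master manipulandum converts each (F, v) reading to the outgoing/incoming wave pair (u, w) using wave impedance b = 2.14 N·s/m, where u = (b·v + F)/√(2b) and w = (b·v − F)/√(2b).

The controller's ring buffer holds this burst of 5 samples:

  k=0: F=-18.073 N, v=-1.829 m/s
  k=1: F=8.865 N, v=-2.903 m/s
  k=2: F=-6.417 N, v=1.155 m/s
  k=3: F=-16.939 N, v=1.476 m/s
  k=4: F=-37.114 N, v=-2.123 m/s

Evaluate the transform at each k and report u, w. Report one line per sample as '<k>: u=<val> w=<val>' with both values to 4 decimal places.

k=0: b·v=2.14×(-1.829)=-3.9141; √(2b)=2.0688; u=(-3.9141+(-18.073))/2.0688=-10.6278, w=(-3.9141−(-18.073))/2.0688=6.8440
k=1: b·v=2.14×(-2.903)=-6.2124; √(2b)=2.0688; u=(-6.2124+8.865)/2.0688=1.2822, w=(-6.2124−8.865)/2.0688=-7.2879
k=2: b·v=2.14×1.155=2.4717; √(2b)=2.0688; u=(2.4717+(-6.417))/2.0688=-1.9070, w=(2.4717−(-6.417))/2.0688=4.2965
k=3: b·v=2.14×1.476=3.1586; √(2b)=2.0688; u=(3.1586+(-16.939))/2.0688=-6.6610, w=(3.1586−(-16.939))/2.0688=9.7146
k=4: b·v=2.14×(-2.123)=-4.5432; √(2b)=2.0688; u=(-4.5432+(-37.114))/2.0688=-20.1358, w=(-4.5432−(-37.114))/2.0688=15.7437

0: u=-10.6278 w=6.8440
1: u=1.2822 w=-7.2879
2: u=-1.9070 w=4.2965
3: u=-6.6610 w=9.7146
4: u=-20.1358 w=15.7437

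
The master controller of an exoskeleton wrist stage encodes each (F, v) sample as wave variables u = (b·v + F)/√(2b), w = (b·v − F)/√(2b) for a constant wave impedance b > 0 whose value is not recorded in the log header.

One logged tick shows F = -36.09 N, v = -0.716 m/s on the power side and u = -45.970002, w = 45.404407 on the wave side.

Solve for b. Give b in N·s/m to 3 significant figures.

u + w = -0.565595;  u + w = √(2b)·v, so √(2b) = -0.565595/(-0.716) = 0.789937.
b = (√(2b))²/2 = 0.624001/2 = 0.312000.
(Check via u − w = 2F/√(2b): u − w = -91.374409, 2F/√(2b) = -91.374358.)

b = 0.312 N·s/m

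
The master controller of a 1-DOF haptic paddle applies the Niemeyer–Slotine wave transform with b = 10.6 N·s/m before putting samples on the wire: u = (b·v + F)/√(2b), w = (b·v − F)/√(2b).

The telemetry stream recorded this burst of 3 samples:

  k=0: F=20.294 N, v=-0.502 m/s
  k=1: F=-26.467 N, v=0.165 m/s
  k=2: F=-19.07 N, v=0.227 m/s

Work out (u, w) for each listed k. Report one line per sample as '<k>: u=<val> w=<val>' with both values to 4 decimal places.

0: u=3.2519 w=-5.5633
1: u=-5.3684 w=6.1281
2: u=-3.6191 w=4.6643

k=0: b·v=10.6×(-0.502)=-5.3212; √(2b)=4.6043; u=(-5.3212+20.294)/4.6043=3.2519, w=(-5.3212−20.294)/4.6043=-5.5633
k=1: b·v=10.6×0.165=1.7490; √(2b)=4.6043; u=(1.7490+(-26.467))/4.6043=-5.3684, w=(1.7490−(-26.467))/4.6043=6.1281
k=2: b·v=10.6×0.227=2.4062; √(2b)=4.6043; u=(2.4062+(-19.07))/4.6043=-3.6191, w=(2.4062−(-19.07))/4.6043=4.6643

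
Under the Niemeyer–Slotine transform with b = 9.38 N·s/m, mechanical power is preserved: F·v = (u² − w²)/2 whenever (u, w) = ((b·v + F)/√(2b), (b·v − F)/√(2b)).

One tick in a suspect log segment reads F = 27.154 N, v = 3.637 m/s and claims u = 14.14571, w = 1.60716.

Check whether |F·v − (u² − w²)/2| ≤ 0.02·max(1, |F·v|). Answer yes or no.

F·v = 27.154×3.637 = 98.75910 W.
(u² − w²)/2 = (200.10111 − 2.58296)/2 = 98.75907 W.
|Δ| = 0.00002;  2% of max(1, |F·v|) = 1.97518.

yes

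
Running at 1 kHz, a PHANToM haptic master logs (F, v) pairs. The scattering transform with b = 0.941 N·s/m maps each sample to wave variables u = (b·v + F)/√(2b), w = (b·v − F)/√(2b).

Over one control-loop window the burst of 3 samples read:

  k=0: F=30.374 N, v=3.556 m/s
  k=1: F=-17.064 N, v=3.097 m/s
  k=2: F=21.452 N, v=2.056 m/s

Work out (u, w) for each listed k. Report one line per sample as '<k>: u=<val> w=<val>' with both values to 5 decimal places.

k=0: b·v=0.941×3.556=3.34620; √(2b)=1.37186; u=(3.34620+30.374)/1.37186=24.57991, w=(3.34620−30.374)/1.37186=-19.70158
k=1: b·v=0.941×3.097=2.91428; √(2b)=1.37186; u=(2.91428+(-17.064))/1.37186=-10.31426, w=(2.91428−(-17.064))/1.37186=14.56291
k=2: b·v=0.941×2.056=1.93470; √(2b)=1.37186; u=(1.93470+21.452)/1.37186=17.04744, w=(1.93470−21.452)/1.37186=-14.22689

0: u=24.57991 w=-19.70158
1: u=-10.31426 w=14.56291
2: u=17.04744 w=-14.22689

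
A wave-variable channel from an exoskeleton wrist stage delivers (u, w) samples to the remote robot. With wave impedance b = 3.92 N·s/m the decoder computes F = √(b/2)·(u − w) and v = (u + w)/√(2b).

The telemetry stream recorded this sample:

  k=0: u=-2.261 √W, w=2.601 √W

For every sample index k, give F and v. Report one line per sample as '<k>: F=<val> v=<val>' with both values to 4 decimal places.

k=0: u−w=-4.8620, u+w=0.3400; √(b/2)=1.4000, √(2b)=2.8000; F=1.4000×(-4.862)=-6.8068, v=0.3400/2.8000=0.1214

0: F=-6.8068 v=0.1214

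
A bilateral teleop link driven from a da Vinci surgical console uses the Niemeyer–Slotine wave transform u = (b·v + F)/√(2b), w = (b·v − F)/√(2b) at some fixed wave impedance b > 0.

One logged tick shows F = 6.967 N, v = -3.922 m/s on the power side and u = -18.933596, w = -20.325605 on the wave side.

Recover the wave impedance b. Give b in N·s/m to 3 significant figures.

u + w = -39.259201;  u + w = √(2b)·v, so √(2b) = -39.259201/(-3.922) = 10.009995.
b = (√(2b))²/2 = 100.200003/2 = 50.100002.
(Check via u − w = 2F/√(2b): u − w = 1.392009, 2F/√(2b) = 1.392009.)

b = 50.1 N·s/m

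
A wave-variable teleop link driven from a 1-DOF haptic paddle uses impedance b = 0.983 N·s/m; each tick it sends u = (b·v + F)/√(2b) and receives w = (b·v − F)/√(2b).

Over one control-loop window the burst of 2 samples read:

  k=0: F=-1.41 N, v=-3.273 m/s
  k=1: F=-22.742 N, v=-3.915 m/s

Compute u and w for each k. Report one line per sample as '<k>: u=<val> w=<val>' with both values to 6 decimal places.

k=0: b·v=0.983×(-3.273)=-3.217359; √(2b)=1.402141; u=(-3.217359+(-1.41))/1.402141=-3.300209, w=(-3.217359−(-1.41))/1.402141=-1.288999
k=1: b·v=0.983×(-3.915)=-3.848445; √(2b)=1.402141; u=(-3.848445+(-22.742))/1.402141=-18.964170, w=(-3.848445−(-22.742))/1.402141=13.474788

0: u=-3.300209 w=-1.288999
1: u=-18.964170 w=13.474788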